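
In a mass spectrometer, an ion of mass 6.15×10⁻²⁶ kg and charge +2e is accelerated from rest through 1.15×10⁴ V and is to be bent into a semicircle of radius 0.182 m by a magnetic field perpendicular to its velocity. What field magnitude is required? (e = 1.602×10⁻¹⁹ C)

B ≈ 0.365 T

v = √(2|q|V/m) = √(2·3.204×10⁻¹⁹·1.15×10⁴/6.15×10⁻²⁶) ≈ 3.462×10⁵ m/s.
B = mv/(|q|r) = (6.15×10⁻²⁶)(3.462×10⁵)/((3.204×10⁻¹⁹)(0.182)) ≈ 0.365 T.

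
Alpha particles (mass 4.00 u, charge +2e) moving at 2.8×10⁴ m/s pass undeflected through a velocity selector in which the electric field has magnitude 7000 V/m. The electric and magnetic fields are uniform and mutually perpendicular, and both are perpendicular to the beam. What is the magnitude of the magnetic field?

B = 0.25 T

Balance of forces in the selector: qE = qvB ⇒ B = E/v.
B = 7000/2.8×10⁴ = 0.25 T.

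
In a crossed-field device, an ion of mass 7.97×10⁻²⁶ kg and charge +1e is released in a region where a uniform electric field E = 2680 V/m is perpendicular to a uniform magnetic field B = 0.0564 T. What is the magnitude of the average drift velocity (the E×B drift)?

In crossed fields the guiding centre drifts at v_d = |E×B|/B² = E/B, independent of charge and mass.
v_d = 2680/0.0564 = 4.75×10⁴ m/s.

v_d ≈ 4.75×10⁴ m/s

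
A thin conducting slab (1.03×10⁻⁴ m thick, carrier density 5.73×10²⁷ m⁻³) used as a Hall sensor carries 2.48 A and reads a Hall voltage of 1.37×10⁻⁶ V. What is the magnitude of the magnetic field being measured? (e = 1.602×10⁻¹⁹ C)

B ≈ 0.0522 T

From V_H = IB/(n e t), B = V_H n e t / I.
B = (1.37×10⁻⁶)(5.73×10²⁷)(1.602×10⁻¹⁹)(1.03×10⁻⁴)/2.48 ≈ 0.0522 T.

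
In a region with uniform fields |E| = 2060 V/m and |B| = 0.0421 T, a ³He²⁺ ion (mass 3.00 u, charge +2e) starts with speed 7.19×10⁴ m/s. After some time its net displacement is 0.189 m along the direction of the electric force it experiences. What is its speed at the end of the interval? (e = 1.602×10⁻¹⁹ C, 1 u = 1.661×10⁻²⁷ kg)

v_f ≈ 2.35×10⁵ m/s

B does no work; ΔKE = |q|E d.
½mv_f² = ½mv₀² + |q|Ed = ½(4.983×10⁻²⁷)(7.19×10⁴)² + (3.204×10⁻¹⁹)(2060)(0.189) ≈ 1.288×10⁻¹⁷ J + 1.247×10⁻¹⁶ J ≈ 1.376×10⁻¹⁶ J.
v_f = √(2·1.376×10⁻¹⁶/4.983×10⁻²⁷) ≈ 2.35×10⁵ m/s.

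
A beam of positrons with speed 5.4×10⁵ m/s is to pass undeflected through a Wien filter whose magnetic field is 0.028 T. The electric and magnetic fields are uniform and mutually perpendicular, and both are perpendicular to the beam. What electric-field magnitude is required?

For straight-line motion qE = qvB, so E = vB.
E = 5.4×10⁵ × 0.028 = 1.5×10⁴ V/m.

E = 1.5×10⁴ V/m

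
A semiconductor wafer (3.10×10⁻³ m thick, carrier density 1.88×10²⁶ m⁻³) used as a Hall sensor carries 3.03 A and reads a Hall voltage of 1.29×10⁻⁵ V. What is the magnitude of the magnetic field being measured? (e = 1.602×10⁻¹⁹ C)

From V_H = IB/(n e t), B = V_H n e t / I.
B = (1.29×10⁻⁵)(1.88×10²⁶)(1.602×10⁻¹⁹)(3.10×10⁻³)/3.03 ≈ 0.397 T.

B ≈ 0.397 T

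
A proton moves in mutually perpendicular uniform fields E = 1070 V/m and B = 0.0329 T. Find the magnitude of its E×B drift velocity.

The steady drift has the magnetic force balancing the electric force, so v_d = E/B.
v_d = 1070/0.0329 = 3.25×10⁴ m/s.

v_d ≈ 3.25×10⁴ m/s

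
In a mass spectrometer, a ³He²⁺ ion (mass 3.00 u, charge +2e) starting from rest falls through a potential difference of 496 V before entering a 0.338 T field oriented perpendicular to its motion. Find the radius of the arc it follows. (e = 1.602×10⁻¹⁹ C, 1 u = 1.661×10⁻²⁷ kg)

r ≈ 0.0116 m

Acceleration: |q|V = ½mv² ⇒ v = √(2|q|V/m) = √(2·3.204×10⁻¹⁹·496/4.983×10⁻²⁷) ≈ 2.526×10⁵ m/s.
In the field: r = mv/(|q|B) = (4.983×10⁻²⁷)(2.526×10⁵)/((3.204×10⁻¹⁹)(0.338)) ≈ 0.0116 m.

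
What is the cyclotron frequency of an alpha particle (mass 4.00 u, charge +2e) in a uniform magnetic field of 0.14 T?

f = |q|B/(2πm).
f = (3.204×10⁻¹⁹)(0.14)/(2π·6.644×10⁻²⁷) ≈ 1.1×10⁶ Hz.

f ≈ 1.1×10⁶ Hz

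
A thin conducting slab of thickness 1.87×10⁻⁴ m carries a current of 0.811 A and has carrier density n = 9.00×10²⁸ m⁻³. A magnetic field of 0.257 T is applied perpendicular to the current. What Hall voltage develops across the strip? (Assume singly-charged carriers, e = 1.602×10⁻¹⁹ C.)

V_H = IB/(n e t).
V_H = (0.811)(0.257)/((9.00×10²⁸)(1.602×10⁻¹⁹)(1.87×10⁻⁴)) ≈ 7.73×10⁻⁸ V.

V_H ≈ 7.73×10⁻⁸ V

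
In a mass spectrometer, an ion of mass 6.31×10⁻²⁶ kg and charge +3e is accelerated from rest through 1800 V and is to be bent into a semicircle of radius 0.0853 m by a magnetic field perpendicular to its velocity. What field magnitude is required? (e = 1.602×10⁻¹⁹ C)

v = √(2|q|V/m) = √(2·4.806×10⁻¹⁹·1800/6.31×10⁻²⁶) ≈ 1.656×10⁵ m/s.
B = mv/(|q|r) = (6.31×10⁻²⁶)(1.656×10⁵)/((4.806×10⁻¹⁹)(0.0853)) ≈ 0.255 T.

B ≈ 0.255 T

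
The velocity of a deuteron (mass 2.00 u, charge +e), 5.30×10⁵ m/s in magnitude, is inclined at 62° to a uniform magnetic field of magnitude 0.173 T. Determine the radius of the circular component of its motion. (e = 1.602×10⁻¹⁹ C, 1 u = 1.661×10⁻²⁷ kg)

v⊥ = v sinθ = 5.30×10⁵·sin62° ≈ 4.680×10⁵ m/s.
r = m v⊥/(|q|B) = (3.322×10⁻²⁷)(4.680×10⁵)/((1.602×10⁻¹⁹)(0.173)) ≈ 0.0561 m.

r ≈ 0.0561 m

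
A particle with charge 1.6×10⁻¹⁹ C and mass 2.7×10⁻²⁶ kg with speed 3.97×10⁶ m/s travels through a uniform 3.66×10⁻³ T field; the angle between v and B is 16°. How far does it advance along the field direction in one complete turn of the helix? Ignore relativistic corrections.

p ≈ 1110 m

v∥ = v cosθ = 3.97×10⁶·cos16° ≈ 3.816×10⁶ m/s.
T = 2πm/(|q|B) = 2π(2.7×10⁻²⁶)/((1.6×10⁻¹⁹)(3.66×10⁻³)) ≈ 2.897×10⁻⁴ s.
pitch = v∥ T = (3.816×10⁶)(2.897×10⁻⁴) ≈ 1110 m.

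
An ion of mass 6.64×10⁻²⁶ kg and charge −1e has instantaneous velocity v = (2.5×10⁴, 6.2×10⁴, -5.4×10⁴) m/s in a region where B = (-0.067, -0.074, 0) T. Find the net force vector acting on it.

v×B = (-4000, 3620, 2300) N/C.
F = q v×B = (−1.602×10⁻¹⁹ C)·(-4000, 3620, 2300) = (6.40×10⁻¹⁶, -5.80×10⁻¹⁶, -3.69×10⁻¹⁶) N.

F ≈ (6.40×10⁻¹⁶, -5.80×10⁻¹⁶, -3.69×10⁻¹⁶) N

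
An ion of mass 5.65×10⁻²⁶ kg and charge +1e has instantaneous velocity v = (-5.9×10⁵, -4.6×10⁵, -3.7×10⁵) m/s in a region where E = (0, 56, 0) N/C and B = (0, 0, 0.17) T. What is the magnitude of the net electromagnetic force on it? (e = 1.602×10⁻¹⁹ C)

|F| ≈ 2.04×10⁻¹⁴ N

v×B = (-7.82×10⁴, 1.00×10⁵, 0) N/C.
E + v×B = (-7.82×10⁴, 1.00×10⁵, 0) N/C.
F = q(E + v×B) = (1.602×10⁻¹⁹ C)·(-7.82×10⁴, 1.00×10⁵, 0) = (-1.25×10⁻¹⁴, 1.61×10⁻¹⁴, 0) N.
|F| = 2.04×10⁻¹⁴ N.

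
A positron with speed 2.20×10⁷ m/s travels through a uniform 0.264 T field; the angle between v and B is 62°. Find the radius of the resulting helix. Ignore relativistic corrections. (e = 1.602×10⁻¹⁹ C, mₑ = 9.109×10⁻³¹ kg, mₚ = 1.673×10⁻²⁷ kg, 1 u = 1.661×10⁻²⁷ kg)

v⊥ = v sinθ = 2.20×10⁷·sin62° ≈ 1.942×10⁷ m/s.
r = m v⊥/(|q|B) = (9.109×10⁻³¹)(1.942×10⁷)/((1.602×10⁻¹⁹)(0.264)) ≈ 4.18×10⁻⁴ m.

r ≈ 4.18×10⁻⁴ m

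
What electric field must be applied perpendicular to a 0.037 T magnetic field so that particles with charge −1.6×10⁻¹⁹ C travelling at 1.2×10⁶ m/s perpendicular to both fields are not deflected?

For straight-line motion qE = qvB, so E = vB.
E = 1.2×10⁶ × 0.037 = 4.4×10⁴ V/m.

E = 4.4×10⁴ V/m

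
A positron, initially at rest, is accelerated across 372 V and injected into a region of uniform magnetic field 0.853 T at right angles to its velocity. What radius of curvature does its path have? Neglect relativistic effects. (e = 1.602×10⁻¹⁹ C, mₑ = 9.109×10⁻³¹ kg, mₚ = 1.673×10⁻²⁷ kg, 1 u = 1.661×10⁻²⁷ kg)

r ≈ 7.63×10⁻⁵ m

Acceleration: |q|V = ½mv² ⇒ v = √(2|q|V/m) = √(2·1.602×10⁻¹⁹·372/9.109×10⁻³¹) ≈ 1.144×10⁷ m/s.
In the field: r = mv/(|q|B) = (9.109×10⁻³¹)(1.144×10⁷)/((1.602×10⁻¹⁹)(0.853)) ≈ 7.63×10⁻⁵ m.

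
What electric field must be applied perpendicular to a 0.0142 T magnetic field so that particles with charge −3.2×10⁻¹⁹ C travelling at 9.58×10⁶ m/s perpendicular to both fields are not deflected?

For straight-line motion qE = qvB, so E = vB.
E = 9.58×10⁶ × 0.0142 = 1.36×10⁵ V/m.

E = 1.36×10⁵ V/m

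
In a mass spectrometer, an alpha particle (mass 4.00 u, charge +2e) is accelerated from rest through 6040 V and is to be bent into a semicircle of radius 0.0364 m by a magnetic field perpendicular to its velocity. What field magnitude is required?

B ≈ 0.435 T

v = √(2|q|V/m) = √(2·3.204×10⁻¹⁹·6040/6.644×10⁻²⁷) ≈ 7.632×10⁵ m/s.
B = mv/(|q|r) = (6.644×10⁻²⁷)(7.632×10⁵)/((3.204×10⁻¹⁹)(0.0364)) ≈ 0.435 T.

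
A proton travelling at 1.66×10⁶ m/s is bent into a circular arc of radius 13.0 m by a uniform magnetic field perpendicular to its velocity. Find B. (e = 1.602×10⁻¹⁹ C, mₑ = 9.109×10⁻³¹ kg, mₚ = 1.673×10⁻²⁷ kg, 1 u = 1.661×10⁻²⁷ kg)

B ≈ 1.33×10⁻³ T

From |q|vB = mv²/r, B = mv/(|q|r).
B = (1.673×10⁻²⁷)(1.66×10⁶)/((1.602×10⁻¹⁹)(13.0)) ≈ 1.33×10⁻³ T.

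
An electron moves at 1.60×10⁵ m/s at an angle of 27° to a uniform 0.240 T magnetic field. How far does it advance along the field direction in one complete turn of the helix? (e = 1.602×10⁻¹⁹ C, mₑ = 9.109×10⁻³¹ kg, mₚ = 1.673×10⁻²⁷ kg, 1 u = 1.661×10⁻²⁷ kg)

p ≈ 2.12×10⁻⁵ m

v∥ = v cosθ = 1.60×10⁵·cos27° ≈ 1.426×10⁵ m/s.
T = 2πm/(|q|B) = 2π(9.109×10⁻³¹)/((1.602×10⁻¹⁹)(0.240)) ≈ 1.489×10⁻¹⁰ s.
pitch = v∥ T = (1.426×10⁵)(1.489×10⁻¹⁰) ≈ 2.12×10⁻⁵ m.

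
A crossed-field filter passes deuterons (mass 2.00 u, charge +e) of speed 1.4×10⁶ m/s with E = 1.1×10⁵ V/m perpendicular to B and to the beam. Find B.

Balance of forces in the selector: qE = qvB ⇒ B = E/v.
B = 1.1×10⁵/1.4×10⁶ = 0.079 T.

B = 0.079 T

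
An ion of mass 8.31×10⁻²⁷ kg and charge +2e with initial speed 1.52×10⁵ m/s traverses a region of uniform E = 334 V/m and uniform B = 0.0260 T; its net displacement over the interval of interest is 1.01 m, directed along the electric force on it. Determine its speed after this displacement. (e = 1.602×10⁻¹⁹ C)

v_f ≈ 2.22×10⁵ m/s

B does no work; ΔKE = |q|E d.
½mv_f² = ½mv₀² + |q|Ed = ½(8.31×10⁻²⁷)(1.52×10⁵)² + (3.204×10⁻¹⁹)(334)(1.01) ≈ 9.600×10⁻¹⁷ J + 1.081×10⁻¹⁶ J ≈ 2.041×10⁻¹⁶ J.
v_f = √(2·2.041×10⁻¹⁶/8.31×10⁻²⁷) ≈ 2.22×10⁵ m/s.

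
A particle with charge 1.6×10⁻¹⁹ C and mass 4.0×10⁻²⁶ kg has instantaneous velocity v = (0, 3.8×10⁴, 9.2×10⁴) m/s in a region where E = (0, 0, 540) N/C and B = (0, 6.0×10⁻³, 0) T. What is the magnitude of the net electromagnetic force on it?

|F| ≈ 1.24×10⁻¹⁶ N

v×B = (-552, 0, 0) N/C.
E + v×B = (-552, 0, 540) N/C.
F = q(E + v×B) = (1.6×10⁻¹⁹ C)·(-552, 0, 540) = (-8.83×10⁻¹⁷, 0, 8.64×10⁻¹⁷) N.
|F| = 1.24×10⁻¹⁶ N.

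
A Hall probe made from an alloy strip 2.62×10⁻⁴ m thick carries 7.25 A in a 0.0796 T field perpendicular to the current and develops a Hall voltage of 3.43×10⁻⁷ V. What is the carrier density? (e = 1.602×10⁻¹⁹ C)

From V_H = IB/(n e t), n = IB/(V_H e t).
n = (7.25)(0.0796)/((3.43×10⁻⁷)(1.602×10⁻¹⁹)(2.62×10⁻⁴)) ≈ 4.01×10²⁸ m⁻³.

n ≈ 4.01×10²⁸ m⁻³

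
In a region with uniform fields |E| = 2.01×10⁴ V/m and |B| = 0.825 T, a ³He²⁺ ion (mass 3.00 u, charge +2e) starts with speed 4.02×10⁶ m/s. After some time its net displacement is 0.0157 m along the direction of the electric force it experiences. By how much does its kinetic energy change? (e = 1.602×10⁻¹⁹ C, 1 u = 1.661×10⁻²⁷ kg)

ΔKE ≈ 1.01×10⁻¹⁶ J

The magnetic force is always ⟂ v and does no work; only the electric force changes KE.
ΔKE = F_E · d = |q|E d = (3.204×10⁻¹⁹)(2.01×10⁴)(0.0157) ≈ 1.01×10⁻¹⁶ J.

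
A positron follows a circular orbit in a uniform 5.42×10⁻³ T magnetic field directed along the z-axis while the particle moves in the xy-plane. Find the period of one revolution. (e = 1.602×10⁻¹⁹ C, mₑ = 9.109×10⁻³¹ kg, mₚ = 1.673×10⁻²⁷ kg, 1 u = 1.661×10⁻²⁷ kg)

T ≈ 6.59×10⁻⁹ s

The cyclotron period depends only on m, q, B: T = 2πm/(|q|B).
T = 2π(9.109×10⁻³¹)/((1.602×10⁻¹⁹)(5.42×10⁻³)) ≈ 6.59×10⁻⁹ s.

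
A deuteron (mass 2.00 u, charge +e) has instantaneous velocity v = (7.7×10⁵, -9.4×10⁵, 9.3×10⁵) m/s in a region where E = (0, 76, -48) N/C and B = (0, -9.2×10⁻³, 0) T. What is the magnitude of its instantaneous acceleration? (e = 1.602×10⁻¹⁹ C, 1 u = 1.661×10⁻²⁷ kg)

|a| ≈ 5.37×10¹¹ m/s²

v×B = (8560, 0, -7080) N/C.
E + v×B = (8560, 76.0, -7130) N/C.
F = q(E + v×B) = (1.602×10⁻¹⁹ C)·(8560, 76.0, -7130) = (1.37×10⁻¹⁵, 1.22×10⁻¹⁷, -1.14×10⁻¹⁵) N.
|a| = |F|/m = 1.784×10⁻¹⁵/3.322×10⁻²⁷ ≈ 5.37×10¹¹ m/s².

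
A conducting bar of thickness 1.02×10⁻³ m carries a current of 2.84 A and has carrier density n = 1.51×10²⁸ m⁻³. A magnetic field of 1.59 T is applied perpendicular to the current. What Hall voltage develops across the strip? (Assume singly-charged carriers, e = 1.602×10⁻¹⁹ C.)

V_H ≈ 1.83×10⁻⁶ V

V_H = IB/(n e t).
V_H = (2.84)(1.59)/((1.51×10²⁸)(1.602×10⁻¹⁹)(1.02×10⁻³)) ≈ 1.83×10⁻⁶ V.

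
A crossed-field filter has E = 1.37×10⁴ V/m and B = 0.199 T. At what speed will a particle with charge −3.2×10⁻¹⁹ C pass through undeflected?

v = 6.88×10⁴ m/s

Straight-line motion ⇒ electric and magnetic forces cancel, so E = vB.
v = E/B = 1.37×10⁴/0.199 = 6.88×10⁴ m/s.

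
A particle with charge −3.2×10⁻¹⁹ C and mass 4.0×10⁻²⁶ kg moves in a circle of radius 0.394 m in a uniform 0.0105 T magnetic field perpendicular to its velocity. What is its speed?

From |q|vB = mv²/r, v = |q|Br/m.
v = (3.2×10⁻¹⁹)(0.0105)(0.394)/4.0×10⁻²⁶ ≈ 3.31×10⁴ m/s.

v ≈ 3.31×10⁴ m/s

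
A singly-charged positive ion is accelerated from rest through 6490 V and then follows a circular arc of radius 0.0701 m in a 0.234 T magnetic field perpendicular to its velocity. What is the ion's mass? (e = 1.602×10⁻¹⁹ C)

m ≈ 3.32×10⁻²⁷ kg

Combine |q|V = ½mv² and r = mv/(|q|B): eliminate v to get m = qB²r²/(2V).
m = (1.602×10⁻¹⁹)(0.234)²(0.0701)²/(2·6490) ≈ 3.32×10⁻²⁷ kg.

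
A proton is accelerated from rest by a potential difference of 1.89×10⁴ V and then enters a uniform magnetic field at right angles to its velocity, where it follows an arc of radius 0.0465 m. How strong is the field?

B ≈ 0.427 T

v = √(2|q|V/m) = √(2·1.602×10⁻¹⁹·1.89×10⁴/1.673×10⁻²⁷) ≈ 1.903×10⁶ m/s.
B = mv/(|q|r) = (1.673×10⁻²⁷)(1.903×10⁶)/((1.602×10⁻¹⁹)(0.0465)) ≈ 0.427 T.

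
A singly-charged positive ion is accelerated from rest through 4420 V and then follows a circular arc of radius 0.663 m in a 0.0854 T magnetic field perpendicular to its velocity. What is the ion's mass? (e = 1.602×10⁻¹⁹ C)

Combine |q|V = ½mv² and r = mv/(|q|B): eliminate v to get m = qB²r²/(2V).
m = (1.602×10⁻¹⁹)(0.0854)²(0.663)²/(2·4420) ≈ 5.81×10⁻²⁶ kg.

m ≈ 5.81×10⁻²⁶ kg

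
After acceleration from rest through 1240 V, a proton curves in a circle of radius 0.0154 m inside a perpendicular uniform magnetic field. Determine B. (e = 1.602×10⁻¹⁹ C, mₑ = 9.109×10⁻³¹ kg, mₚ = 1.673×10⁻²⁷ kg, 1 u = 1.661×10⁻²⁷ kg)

B ≈ 0.330 T

v = √(2|q|V/m) = √(2·1.602×10⁻¹⁹·1240/1.673×10⁻²⁷) ≈ 4.873×10⁵ m/s.
B = mv/(|q|r) = (1.673×10⁻²⁷)(4.873×10⁵)/((1.602×10⁻¹⁹)(0.0154)) ≈ 0.330 T.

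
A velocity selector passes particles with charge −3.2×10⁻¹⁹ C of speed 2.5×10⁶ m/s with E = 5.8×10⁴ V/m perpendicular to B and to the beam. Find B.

B = 0.023 T

Balance of forces in the selector: qE = qvB ⇒ B = E/v.
B = 5.8×10⁴/2.5×10⁶ = 0.023 T.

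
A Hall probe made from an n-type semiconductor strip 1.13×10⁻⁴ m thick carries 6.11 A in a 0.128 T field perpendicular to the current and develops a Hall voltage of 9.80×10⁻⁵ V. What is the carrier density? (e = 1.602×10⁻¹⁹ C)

n ≈ 4.41×10²⁶ m⁻³

From V_H = IB/(n e t), n = IB/(V_H e t).
n = (6.11)(0.128)/((9.80×10⁻⁵)(1.602×10⁻¹⁹)(1.13×10⁻⁴)) ≈ 4.41×10²⁶ m⁻³.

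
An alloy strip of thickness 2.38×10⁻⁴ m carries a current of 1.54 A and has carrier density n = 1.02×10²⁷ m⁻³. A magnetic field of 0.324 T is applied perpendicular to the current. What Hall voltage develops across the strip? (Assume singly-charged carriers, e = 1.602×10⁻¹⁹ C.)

V_H ≈ 1.28×10⁻⁵ V

V_H = IB/(n e t).
V_H = (1.54)(0.324)/((1.02×10²⁷)(1.602×10⁻¹⁹)(2.38×10⁻⁴)) ≈ 1.28×10⁻⁵ V.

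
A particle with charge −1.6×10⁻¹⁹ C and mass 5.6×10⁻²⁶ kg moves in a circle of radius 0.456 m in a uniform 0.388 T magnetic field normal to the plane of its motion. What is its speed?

From |q|vB = mv²/r, v = |q|Br/m.
v = (1.6×10⁻¹⁹)(0.388)(0.456)/5.6×10⁻²⁶ ≈ 5.06×10⁵ m/s.

v ≈ 5.06×10⁵ m/s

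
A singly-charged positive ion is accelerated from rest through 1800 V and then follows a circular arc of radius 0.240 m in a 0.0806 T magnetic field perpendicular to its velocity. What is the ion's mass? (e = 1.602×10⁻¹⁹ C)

m ≈ 1.67×10⁻²⁶ kg

Combine |q|V = ½mv² and r = mv/(|q|B): eliminate v to get m = qB²r²/(2V).
m = (1.602×10⁻¹⁹)(0.0806)²(0.240)²/(2·1800) ≈ 1.67×10⁻²⁶ kg.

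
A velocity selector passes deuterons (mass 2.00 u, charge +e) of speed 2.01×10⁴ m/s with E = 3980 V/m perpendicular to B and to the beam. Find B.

B = 0.198 T

Balance of forces in the selector: qE = qvB ⇒ B = E/v.
B = 3980/2.01×10⁴ = 0.198 T.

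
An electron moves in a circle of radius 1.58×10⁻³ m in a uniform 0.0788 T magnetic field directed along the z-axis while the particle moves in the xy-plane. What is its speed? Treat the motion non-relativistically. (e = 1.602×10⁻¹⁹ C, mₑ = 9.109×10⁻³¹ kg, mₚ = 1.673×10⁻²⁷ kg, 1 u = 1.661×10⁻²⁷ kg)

From |q|vB = mv²/r, v = |q|Br/m.
v = (1.602×10⁻¹⁹)(0.0788)(1.58×10⁻³)/9.109×10⁻³¹ ≈ 2.19×10⁷ m/s.

v ≈ 2.19×10⁷ m/s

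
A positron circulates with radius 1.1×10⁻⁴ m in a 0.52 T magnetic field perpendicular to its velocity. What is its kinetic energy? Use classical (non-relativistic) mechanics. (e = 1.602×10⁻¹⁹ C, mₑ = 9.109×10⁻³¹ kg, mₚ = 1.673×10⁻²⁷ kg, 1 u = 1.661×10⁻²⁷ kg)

KE ≈ 290 eV

v = |q|Br/m, then KE = ½mv² = (qBr)²/(2m).
v = (1.602×10⁻¹⁹)(0.52)(1.1×10⁻⁴)/9.109×10⁻³¹ ≈ 1.006×10⁷ m/s.
KE = ½(9.109×10⁻³¹)(1.006×10⁷)² ≈ 4.6×10⁻¹⁷ J = 290 eV.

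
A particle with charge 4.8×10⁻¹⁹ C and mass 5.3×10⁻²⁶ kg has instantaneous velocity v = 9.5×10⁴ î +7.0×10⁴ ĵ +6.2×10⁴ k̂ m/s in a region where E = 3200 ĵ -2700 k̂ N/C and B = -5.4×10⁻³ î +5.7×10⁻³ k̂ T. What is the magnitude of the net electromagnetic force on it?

|F| ≈ 1.59×10⁻¹⁵ N

v×B = (399, -876, 378) N/C.
E + v×B = (399, 2320, -2320) N/C.
F = q(E + v×B) = (4.8×10⁻¹⁹ C)·(399, 2320, -2320) = (1.92×10⁻¹⁶, 1.12×10⁻¹⁵, -1.11×10⁻¹⁵) N.
|F| = 1.59×10⁻¹⁵ N.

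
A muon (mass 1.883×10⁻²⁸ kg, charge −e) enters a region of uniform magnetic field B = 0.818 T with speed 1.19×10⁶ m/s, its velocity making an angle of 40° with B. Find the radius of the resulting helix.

v⊥ = v sinθ = 1.19×10⁶·sin40° ≈ 7.649×10⁵ m/s.
r = m v⊥/(|q|B) = (1.883×10⁻²⁸)(7.649×10⁵)/((1.602×10⁻¹⁹)(0.818)) ≈ 1.10×10⁻³ m.

r ≈ 1.10×10⁻³ m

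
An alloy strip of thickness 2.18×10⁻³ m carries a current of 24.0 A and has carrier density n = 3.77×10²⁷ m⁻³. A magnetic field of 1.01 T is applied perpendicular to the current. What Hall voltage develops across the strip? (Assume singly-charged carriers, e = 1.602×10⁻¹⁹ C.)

V_H ≈ 1.84×10⁻⁵ V

V_H = IB/(n e t).
V_H = (24.0)(1.01)/((3.77×10²⁷)(1.602×10⁻¹⁹)(2.18×10⁻³)) ≈ 1.84×10⁻⁵ V.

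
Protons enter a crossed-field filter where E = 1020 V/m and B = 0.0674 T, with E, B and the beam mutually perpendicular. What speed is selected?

Straight-line motion ⇒ electric and magnetic forces cancel, so E = vB.
v = E/B = 1020/0.0674 = 1.51×10⁴ m/s.
The result is independent of the particle's charge and mass.

v = 1.51×10⁴ m/s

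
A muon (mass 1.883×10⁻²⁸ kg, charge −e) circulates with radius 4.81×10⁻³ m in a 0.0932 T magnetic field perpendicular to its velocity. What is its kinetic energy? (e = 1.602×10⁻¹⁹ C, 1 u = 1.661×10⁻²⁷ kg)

v = |q|Br/m, then KE = ½mv² = (qBr)²/(2m).
v = (1.602×10⁻¹⁹)(0.0932)(4.81×10⁻³)/1.883×10⁻²⁸ ≈ 3.814×10⁵ m/s.
KE = ½(1.883×10⁻²⁸)(3.814×10⁵)² ≈ 1.37×10⁻¹⁷ J.

KE ≈ 1.37×10⁻¹⁷ J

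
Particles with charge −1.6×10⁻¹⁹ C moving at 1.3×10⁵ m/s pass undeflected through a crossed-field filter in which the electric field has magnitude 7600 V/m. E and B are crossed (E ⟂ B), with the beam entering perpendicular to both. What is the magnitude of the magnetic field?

Balance of forces in the selector: qE = qvB ⇒ B = E/v.
B = 7600/1.3×10⁵ = 0.058 T.

B = 0.058 T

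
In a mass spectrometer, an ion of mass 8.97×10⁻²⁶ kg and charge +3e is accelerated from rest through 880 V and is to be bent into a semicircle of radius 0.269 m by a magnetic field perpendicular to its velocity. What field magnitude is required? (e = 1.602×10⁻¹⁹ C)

v = √(2|q|V/m) = √(2·4.806×10⁻¹⁹·880/8.97×10⁻²⁶) ≈ 9.711×10⁴ m/s.
B = mv/(|q|r) = (8.97×10⁻²⁶)(9.711×10⁴)/((4.806×10⁻¹⁹)(0.269)) ≈ 0.0674 T.

B ≈ 0.0674 T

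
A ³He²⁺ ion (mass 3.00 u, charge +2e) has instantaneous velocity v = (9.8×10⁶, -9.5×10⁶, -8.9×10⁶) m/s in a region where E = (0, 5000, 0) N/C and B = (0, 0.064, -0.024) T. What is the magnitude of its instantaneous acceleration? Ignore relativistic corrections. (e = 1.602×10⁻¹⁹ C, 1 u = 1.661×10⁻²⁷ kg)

v×B = (7.98×10⁵, 2.35×10⁵, 6.27×10⁵) N/C.
E + v×B = (7.98×10⁵, 2.40×10⁵, 6.27×10⁵) N/C.
F = q(E + v×B) = (3.204×10⁻¹⁹ C)·(7.98×10⁵, 2.40×10⁵, 6.27×10⁵) = (2.56×10⁻¹³, 7.70×10⁻¹⁴, 2.01×10⁻¹³) N.
|a| = |F|/m = 3.341×10⁻¹³/4.983×10⁻²⁷ ≈ 6.70×10¹³ m/s².

|a| ≈ 6.70×10¹³ m/s²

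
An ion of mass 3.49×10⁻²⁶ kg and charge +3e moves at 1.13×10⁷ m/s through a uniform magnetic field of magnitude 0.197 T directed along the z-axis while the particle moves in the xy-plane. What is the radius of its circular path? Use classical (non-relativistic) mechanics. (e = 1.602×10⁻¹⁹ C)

r ≈ 4.17 m

The magnetic force provides the centripetal force: |q|vB = mv²/r.
r = mv/(|q|B) = (3.49×10⁻²⁶)(1.13×10⁷)/((4.806×10⁻¹⁹)(0.197)) ≈ 4.17 m.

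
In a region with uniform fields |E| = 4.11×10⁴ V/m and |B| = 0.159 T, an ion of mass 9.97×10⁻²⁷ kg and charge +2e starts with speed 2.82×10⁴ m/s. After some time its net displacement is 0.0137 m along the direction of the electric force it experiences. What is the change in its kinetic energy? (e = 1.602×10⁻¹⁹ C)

ΔKE ≈ 1.80×10⁻¹⁶ J

The magnetic force is always ⟂ v and does no work; only the electric force changes KE.
ΔKE = F_E · d = |q|E d = (3.204×10⁻¹⁹)(4.11×10⁴)(0.0137) ≈ 1.80×10⁻¹⁶ J.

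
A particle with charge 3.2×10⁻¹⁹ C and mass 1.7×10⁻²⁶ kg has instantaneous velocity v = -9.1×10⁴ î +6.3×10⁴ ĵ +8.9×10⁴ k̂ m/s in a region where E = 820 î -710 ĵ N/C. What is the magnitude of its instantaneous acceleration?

|a| ≈ 2.04×10¹⁰ m/s²

Only an electric field acts, so F = qE = (3.2×10⁻¹⁹ C)·(820, -710, 0) = (2.62×10⁻¹⁶, -2.27×10⁻¹⁶, 0) N.
|a| = |F|/m = 3.471×10⁻¹⁶/1.7×10⁻²⁶ ≈ 2.04×10¹⁰ m/s².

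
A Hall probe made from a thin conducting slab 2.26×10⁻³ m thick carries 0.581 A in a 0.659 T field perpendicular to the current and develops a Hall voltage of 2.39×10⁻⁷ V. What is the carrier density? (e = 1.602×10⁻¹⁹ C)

From V_H = IB/(n e t), n = IB/(V_H e t).
n = (0.581)(0.659)/((2.39×10⁻⁷)(1.602×10⁻¹⁹)(2.26×10⁻³)) ≈ 4.42×10²⁷ m⁻³.

n ≈ 4.42×10²⁷ m⁻³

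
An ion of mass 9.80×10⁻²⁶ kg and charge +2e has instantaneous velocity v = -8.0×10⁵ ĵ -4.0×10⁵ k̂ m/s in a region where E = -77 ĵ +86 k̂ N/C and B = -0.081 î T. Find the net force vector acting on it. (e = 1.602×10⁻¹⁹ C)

v×B = (0, 3.24×10⁴, -6.48×10⁴) N/C.
E + v×B = (0, 3.23×10⁴, -6.47×10⁴) N/C.
F = q(E + v×B) = (3.204×10⁻¹⁹ C)·(0, 3.23×10⁴, -6.47×10⁴) = (0, 1.04×10⁻¹⁴, -2.07×10⁻¹⁴) N.

F ≈ (0, 1.04×10⁻¹⁴, -2.07×10⁻¹⁴) N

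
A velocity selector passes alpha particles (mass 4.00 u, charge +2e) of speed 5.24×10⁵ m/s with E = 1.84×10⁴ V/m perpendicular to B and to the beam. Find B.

Balance of forces in the selector: qE = qvB ⇒ B = E/v.
B = 1.84×10⁴/5.24×10⁵ = 0.0351 T.

B = 0.0351 T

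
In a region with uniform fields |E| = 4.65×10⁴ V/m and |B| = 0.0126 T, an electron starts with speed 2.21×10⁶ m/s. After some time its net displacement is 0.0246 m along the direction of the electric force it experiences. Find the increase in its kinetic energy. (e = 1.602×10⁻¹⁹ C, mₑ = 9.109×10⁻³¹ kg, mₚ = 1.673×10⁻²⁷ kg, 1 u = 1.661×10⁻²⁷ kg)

ΔKE ≈ 1.83×10⁻¹⁶ J

The magnetic force is always ⟂ v and does no work; only the electric force changes KE.
ΔKE = F_E · d = |q|E d = (1.602×10⁻¹⁹)(4.65×10⁴)(0.0246) ≈ 1.83×10⁻¹⁶ J.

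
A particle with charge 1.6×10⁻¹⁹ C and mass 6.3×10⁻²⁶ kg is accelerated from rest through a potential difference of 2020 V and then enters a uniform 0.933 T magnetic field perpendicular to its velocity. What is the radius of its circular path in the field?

r ≈ 0.0427 m

Acceleration: |q|V = ½mv² ⇒ v = √(2|q|V/m) = √(2·1.6×10⁻¹⁹·2020/6.3×10⁻²⁶) ≈ 1.013×10⁵ m/s.
In the field: r = mv/(|q|B) = (6.3×10⁻²⁶)(1.013×10⁵)/((1.6×10⁻¹⁹)(0.933)) ≈ 0.0427 m.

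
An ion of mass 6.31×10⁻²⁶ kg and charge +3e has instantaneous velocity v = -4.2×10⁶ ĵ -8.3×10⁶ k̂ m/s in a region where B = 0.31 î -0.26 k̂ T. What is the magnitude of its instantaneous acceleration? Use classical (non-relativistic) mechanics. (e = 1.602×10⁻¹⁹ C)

|a| ≈ 2.35×10¹³ m/s²

v×B = (1.09×10⁶, -2.57×10⁶, 1.30×10⁶) N/C.
F = q v×B = (4.806×10⁻¹⁹ C)·(1.09×10⁶, -2.57×10⁶, 1.30×10⁶) = (5.25×10⁻¹³, -1.24×10⁻¹², 6.26×10⁻¹³) N.
|a| = |F|/m = 1.482×10⁻¹²/6.31×10⁻²⁶ ≈ 2.35×10¹³ m/s².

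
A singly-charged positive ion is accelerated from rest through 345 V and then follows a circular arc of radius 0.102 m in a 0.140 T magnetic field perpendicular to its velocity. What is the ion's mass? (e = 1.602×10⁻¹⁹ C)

Combine |q|V = ½mv² and r = mv/(|q|B): eliminate v to get m = qB²r²/(2V).
m = (1.602×10⁻¹⁹)(0.140)²(0.102)²/(2·345) ≈ 4.73×10⁻²⁶ kg.

m ≈ 4.73×10⁻²⁶ kg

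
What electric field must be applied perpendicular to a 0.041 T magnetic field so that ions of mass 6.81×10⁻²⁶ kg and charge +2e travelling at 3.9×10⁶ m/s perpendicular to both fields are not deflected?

For straight-line motion qE = qvB, so E = vB.
E = 3.9×10⁶ × 0.041 = 1.6×10⁵ V/m.

E = 1.6×10⁵ V/m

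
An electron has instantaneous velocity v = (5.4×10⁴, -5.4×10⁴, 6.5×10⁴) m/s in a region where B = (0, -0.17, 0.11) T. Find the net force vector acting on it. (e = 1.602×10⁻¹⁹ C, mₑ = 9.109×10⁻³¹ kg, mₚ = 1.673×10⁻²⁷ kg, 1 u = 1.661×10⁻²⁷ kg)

F ≈ (-8.19×10⁻¹⁶, 9.52×10⁻¹⁶, 1.47×10⁻¹⁵) N

v×B = (5110, -5940, -9180) N/C.
F = q v×B = (−1.602×10⁻¹⁹ C)·(5110, -5940, -9180) = (-8.19×10⁻¹⁶, 9.52×10⁻¹⁶, 1.47×10⁻¹⁵) N.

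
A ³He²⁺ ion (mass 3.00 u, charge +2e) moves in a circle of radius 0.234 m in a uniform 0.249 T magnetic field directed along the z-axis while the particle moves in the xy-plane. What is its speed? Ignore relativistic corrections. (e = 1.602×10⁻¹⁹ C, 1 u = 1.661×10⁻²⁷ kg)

From |q|vB = mv²/r, v = |q|Br/m.
v = (3.204×10⁻¹⁹)(0.249)(0.234)/4.983×10⁻²⁷ ≈ 3.75×10⁶ m/s.

v ≈ 3.75×10⁶ m/s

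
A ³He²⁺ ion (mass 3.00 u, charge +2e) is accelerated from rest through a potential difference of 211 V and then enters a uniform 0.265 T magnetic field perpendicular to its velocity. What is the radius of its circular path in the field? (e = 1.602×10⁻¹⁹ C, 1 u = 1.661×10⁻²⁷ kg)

Acceleration: |q|V = ½mv² ⇒ v = √(2|q|V/m) = √(2·3.204×10⁻¹⁹·211/4.983×10⁻²⁷) ≈ 1.647×10⁵ m/s.
In the field: r = mv/(|q|B) = (4.983×10⁻²⁷)(1.647×10⁵)/((3.204×10⁻¹⁹)(0.265)) ≈ 9.67×10⁻³ m.

r ≈ 9.67×10⁻³ m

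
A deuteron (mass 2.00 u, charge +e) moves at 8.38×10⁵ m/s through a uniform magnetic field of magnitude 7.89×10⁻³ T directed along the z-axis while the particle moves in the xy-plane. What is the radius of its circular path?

r ≈ 2.20 m

The magnetic force provides the centripetal force: |q|vB = mv²/r.
r = mv/(|q|B) = (3.322×10⁻²⁷)(8.38×10⁵)/((1.602×10⁻¹⁹)(7.89×10⁻³)) ≈ 2.20 m.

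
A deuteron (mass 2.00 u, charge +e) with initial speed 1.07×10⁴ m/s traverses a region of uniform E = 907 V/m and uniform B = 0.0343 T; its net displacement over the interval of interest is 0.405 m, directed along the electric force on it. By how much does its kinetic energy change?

The magnetic force is always ⟂ v and does no work; only the electric force changes KE.
ΔKE = F_E · d = |q|E d = (1.602×10⁻¹⁹)(907)(0.405) ≈ 5.88×10⁻¹⁷ J.

ΔKE ≈ 5.88×10⁻¹⁷ J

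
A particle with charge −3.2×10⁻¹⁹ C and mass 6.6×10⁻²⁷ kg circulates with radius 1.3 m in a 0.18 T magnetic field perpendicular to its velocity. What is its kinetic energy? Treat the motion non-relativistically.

KE ≈ 4.2×10⁻¹³ J

v = |q|Br/m, then KE = ½mv² = (qBr)²/(2m).
v = (3.2×10⁻¹⁹)(0.18)(1.3)/6.6×10⁻²⁷ ≈ 1.135×10⁷ m/s.
KE = ½(6.6×10⁻²⁷)(1.135×10⁷)² ≈ 4.2×10⁻¹³ J.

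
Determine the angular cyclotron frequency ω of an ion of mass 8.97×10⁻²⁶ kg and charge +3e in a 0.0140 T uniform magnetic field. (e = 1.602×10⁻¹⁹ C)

ω = |q|B/m.
ω = (4.806×10⁻¹⁹)(0.0140)/8.97×10⁻²⁶ ≈ 7.50×10⁴ rad/s.

ω ≈ 7.50×10⁴ rad/s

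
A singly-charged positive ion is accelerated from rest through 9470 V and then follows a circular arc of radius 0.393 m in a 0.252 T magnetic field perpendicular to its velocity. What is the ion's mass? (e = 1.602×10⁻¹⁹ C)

Combine |q|V = ½mv² and r = mv/(|q|B): eliminate v to get m = qB²r²/(2V).
m = (1.602×10⁻¹⁹)(0.252)²(0.393)²/(2·9470) ≈ 8.30×10⁻²⁶ kg.

m ≈ 8.30×10⁻²⁶ kg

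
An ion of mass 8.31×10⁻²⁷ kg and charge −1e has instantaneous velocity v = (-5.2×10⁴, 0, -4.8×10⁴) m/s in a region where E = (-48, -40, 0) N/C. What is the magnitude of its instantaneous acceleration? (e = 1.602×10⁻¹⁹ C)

|a| ≈ 1.20×10⁹ m/s²

Only an electric field acts, so F = qE = (−1.602×10⁻¹⁹ C)·(-48.0, -40.0, 0) = (7.69×10⁻¹⁸, 6.41×10⁻¹⁸, 0) N.
|a| = |F|/m = 1.001×10⁻¹⁷/8.31×10⁻²⁷ ≈ 1.20×10⁹ m/s².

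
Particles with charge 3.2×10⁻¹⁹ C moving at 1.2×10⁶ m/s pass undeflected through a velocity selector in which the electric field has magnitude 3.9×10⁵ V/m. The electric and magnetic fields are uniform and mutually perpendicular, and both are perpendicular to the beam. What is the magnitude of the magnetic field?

B = 0.33 T

Balance of forces in the selector: qE = qvB ⇒ B = E/v.
B = 3.9×10⁵/1.2×10⁶ = 0.33 T.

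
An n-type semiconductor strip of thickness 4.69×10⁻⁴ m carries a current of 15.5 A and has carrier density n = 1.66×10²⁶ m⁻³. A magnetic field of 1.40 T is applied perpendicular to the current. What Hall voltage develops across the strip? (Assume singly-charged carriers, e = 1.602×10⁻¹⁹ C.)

V_H = IB/(n e t).
V_H = (15.5)(1.40)/((1.66×10²⁶)(1.602×10⁻¹⁹)(4.69×10⁻⁴)) ≈ 1.74×10⁻³ V.

V_H ≈ 1.74×10⁻³ V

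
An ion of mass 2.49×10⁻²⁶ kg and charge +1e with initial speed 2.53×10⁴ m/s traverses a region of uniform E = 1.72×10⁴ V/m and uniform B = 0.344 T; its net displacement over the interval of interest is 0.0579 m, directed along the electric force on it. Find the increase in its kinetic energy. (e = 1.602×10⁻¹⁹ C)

ΔKE ≈ 1.60×10⁻¹⁶ J

The magnetic force is always ⟂ v and does no work; only the electric force changes KE.
ΔKE = F_E · d = |q|E d = (1.602×10⁻¹⁹)(1.72×10⁴)(0.0579) ≈ 1.60×10⁻¹⁶ J.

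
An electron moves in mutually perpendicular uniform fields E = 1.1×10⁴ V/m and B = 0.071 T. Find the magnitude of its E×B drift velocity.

v_d ≈ 1.5×10⁵ m/s

The E×B drift speed is v_d = E/B.
v_d = 1.1×10⁴/0.071 = 1.5×10⁵ m/s.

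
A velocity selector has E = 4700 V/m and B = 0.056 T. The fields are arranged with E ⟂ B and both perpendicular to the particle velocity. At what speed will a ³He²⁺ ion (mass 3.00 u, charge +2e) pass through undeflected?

For undeflected motion the electric and magnetic forces balance: qE = qvB.
v = E/B = 4700/0.056 = 8.4×10⁴ m/s.

v = 8.4×10⁴ m/s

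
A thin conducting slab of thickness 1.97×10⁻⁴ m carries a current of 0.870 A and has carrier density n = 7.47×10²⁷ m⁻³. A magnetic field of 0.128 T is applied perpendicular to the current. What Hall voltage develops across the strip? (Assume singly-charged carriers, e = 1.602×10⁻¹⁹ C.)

V_H = IB/(n e t).
V_H = (0.870)(0.128)/((7.47×10²⁷)(1.602×10⁻¹⁹)(1.97×10⁻⁴)) ≈ 4.72×10⁻⁷ V.

V_H ≈ 4.72×10⁻⁷ V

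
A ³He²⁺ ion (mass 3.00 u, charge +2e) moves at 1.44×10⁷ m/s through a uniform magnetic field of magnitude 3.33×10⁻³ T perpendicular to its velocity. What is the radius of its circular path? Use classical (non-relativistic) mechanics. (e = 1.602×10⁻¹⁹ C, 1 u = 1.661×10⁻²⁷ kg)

The magnetic force provides the centripetal force: |q|vB = mv²/r.
r = mv/(|q|B) = (4.983×10⁻²⁷)(1.44×10⁷)/((3.204×10⁻¹⁹)(3.33×10⁻³)) ≈ 67.3 m.

r ≈ 67.3 m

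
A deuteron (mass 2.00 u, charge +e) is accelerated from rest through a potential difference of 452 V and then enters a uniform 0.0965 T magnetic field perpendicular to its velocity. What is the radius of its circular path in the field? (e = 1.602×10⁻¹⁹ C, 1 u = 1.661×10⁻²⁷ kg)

Acceleration: |q|V = ½mv² ⇒ v = √(2|q|V/m) = √(2·1.602×10⁻¹⁹·452/3.322×10⁻²⁷) ≈ 2.088×10⁵ m/s.
In the field: r = mv/(|q|B) = (3.322×10⁻²⁷)(2.088×10⁵)/((1.602×10⁻¹⁹)(0.0965)) ≈ 0.0449 m.

r ≈ 0.0449 m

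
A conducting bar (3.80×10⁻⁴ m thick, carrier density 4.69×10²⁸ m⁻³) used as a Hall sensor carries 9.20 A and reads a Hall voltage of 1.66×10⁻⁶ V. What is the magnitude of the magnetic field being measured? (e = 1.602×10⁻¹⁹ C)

B ≈ 0.515 T

From V_H = IB/(n e t), B = V_H n e t / I.
B = (1.66×10⁻⁶)(4.69×10²⁸)(1.602×10⁻¹⁹)(3.80×10⁻⁴)/9.20 ≈ 0.515 T.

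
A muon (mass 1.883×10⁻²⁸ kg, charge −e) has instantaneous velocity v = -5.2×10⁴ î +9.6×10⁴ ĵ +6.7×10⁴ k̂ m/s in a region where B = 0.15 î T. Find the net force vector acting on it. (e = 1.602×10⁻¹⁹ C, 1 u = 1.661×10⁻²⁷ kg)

F ≈ (0, -1.61×10⁻¹⁵, 2.31×10⁻¹⁵) N

v×B = (0, 1.00×10⁴, -1.44×10⁴) N/C.
F = q v×B = (−1.602×10⁻¹⁹ C)·(0, 1.00×10⁴, -1.44×10⁴) = (0, -1.61×10⁻¹⁵, 2.31×10⁻¹⁵) N.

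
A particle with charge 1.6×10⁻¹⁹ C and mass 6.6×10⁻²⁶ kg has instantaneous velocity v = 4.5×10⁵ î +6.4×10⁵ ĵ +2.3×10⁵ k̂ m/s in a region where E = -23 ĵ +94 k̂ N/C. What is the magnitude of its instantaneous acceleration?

Only an electric field acts, so F = qE = (1.6×10⁻¹⁹ C)·(0, -23.0, 94.0) = (0, -3.68×10⁻¹⁸, 1.50×10⁻¹⁷) N.
|a| = |F|/m = 1.548×10⁻¹⁷/6.6×10⁻²⁶ ≈ 2.35×10⁸ m/s².

|a| ≈ 2.35×10⁸ m/s²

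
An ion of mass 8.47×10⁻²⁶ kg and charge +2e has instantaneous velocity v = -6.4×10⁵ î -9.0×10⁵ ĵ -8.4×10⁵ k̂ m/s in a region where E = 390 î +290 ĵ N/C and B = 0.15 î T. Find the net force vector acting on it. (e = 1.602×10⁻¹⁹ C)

F ≈ (1.25×10⁻¹⁶, -4.03×10⁻¹⁴, 4.33×10⁻¹⁴) N

v×B = (0, -1.26×10⁵, 1.35×10⁵) N/C.
E + v×B = (390, -1.26×10⁵, 1.35×10⁵) N/C.
F = q(E + v×B) = (3.204×10⁻¹⁹ C)·(390, -1.26×10⁵, 1.35×10⁵) = (1.25×10⁻¹⁶, -4.03×10⁻¹⁴, 4.33×10⁻¹⁴) N.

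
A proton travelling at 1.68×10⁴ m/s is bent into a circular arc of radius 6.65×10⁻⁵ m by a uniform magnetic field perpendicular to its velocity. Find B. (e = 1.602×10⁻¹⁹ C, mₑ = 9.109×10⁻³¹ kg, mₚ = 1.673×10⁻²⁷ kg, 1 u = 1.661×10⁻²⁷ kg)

B ≈ 2.64 T

From |q|vB = mv²/r, B = mv/(|q|r).
B = (1.673×10⁻²⁷)(1.68×10⁴)/((1.602×10⁻¹⁹)(6.65×10⁻⁵)) ≈ 2.64 T.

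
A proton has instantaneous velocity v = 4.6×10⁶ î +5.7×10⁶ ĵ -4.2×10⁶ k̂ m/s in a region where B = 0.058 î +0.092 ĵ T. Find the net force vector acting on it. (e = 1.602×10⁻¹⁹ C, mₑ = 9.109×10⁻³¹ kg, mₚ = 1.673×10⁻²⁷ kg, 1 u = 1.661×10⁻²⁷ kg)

v×B = (3.86×10⁵, -2.44×10⁵, 9.26×10⁴) N/C.
F = q v×B = (1.602×10⁻¹⁹ C)·(3.86×10⁵, -2.44×10⁵, 9.26×10⁴) = (6.19×10⁻¹⁴, -3.90×10⁻¹⁴, 1.48×10⁻¹⁴) N.

F ≈ (6.19×10⁻¹⁴, -3.90×10⁻¹⁴, 1.48×10⁻¹⁴) N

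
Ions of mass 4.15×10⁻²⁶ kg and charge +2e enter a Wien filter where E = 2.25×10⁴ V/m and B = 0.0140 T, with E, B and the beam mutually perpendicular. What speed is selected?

v = 1.61×10⁶ m/s

For undeflected motion the electric and magnetic forces balance: qE = qvB.
v = E/B = 2.25×10⁴/0.0140 = 1.61×10⁶ m/s.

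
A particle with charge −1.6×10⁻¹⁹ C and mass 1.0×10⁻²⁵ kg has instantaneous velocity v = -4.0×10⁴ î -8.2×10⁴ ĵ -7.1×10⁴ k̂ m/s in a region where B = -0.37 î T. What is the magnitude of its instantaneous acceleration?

v×B = (0, 2.63×10⁴, -3.03×10⁴) N/C.
F = q v×B = (−1.6×10⁻¹⁹ C)·(0, 2.63×10⁴, -3.03×10⁴) = (0, -4.20×10⁻¹⁵, 4.85×10⁻¹⁵) N.
|a| = |F|/m = 6.421×10⁻¹⁵/1.0×10⁻²⁵ ≈ 6.42×10¹⁰ m/s².

|a| ≈ 6.42×10¹⁰ m/s²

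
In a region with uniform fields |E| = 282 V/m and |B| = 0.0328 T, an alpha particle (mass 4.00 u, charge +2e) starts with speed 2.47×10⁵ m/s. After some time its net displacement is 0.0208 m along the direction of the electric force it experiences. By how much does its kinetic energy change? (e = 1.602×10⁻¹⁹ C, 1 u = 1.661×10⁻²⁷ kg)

The magnetic force is always ⟂ v and does no work; only the electric force changes KE.
ΔKE = F_E · d = |q|E d = (3.204×10⁻¹⁹)(282)(0.0208) ≈ 1.88×10⁻¹⁸ J.

ΔKE ≈ 1.88×10⁻¹⁸ J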